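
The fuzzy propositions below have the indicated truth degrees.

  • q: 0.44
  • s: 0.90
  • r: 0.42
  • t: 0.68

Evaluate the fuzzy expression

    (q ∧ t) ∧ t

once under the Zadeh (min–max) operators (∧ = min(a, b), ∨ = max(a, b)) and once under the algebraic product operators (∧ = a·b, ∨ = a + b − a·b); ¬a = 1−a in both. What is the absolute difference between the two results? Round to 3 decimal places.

Under Zadeh (min–max):
  q ∧ t = min(a, b) on (0.44, 0.68) = 0.44
  (q ∧ t) ∧ t = min(a, b) on (0.44, 0.68) = 0.44
  → value = 0.4400
Under algebraic product:
  q ∧ t = a·b on (0.4400, 0.6800) = 0.2992
  (q ∧ t) ∧ t = a·b on (0.2992, 0.6800) = 0.2035
  → value = 0.2035
|0.4400 − 0.2035| = 0.237

0.237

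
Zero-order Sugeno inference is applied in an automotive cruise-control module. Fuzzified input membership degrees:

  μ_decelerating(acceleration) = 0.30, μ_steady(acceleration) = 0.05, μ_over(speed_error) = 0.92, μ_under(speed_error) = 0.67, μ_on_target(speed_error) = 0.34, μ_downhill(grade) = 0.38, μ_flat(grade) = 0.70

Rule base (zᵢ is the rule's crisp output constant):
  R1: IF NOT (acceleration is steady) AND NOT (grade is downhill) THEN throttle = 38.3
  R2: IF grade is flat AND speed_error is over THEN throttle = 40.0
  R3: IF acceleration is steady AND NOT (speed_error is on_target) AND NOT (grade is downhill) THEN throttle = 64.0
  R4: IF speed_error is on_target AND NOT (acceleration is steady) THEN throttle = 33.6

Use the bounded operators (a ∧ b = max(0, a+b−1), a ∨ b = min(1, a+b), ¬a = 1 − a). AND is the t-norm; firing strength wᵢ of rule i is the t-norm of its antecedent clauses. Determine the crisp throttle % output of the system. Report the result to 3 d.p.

38.091

R1 (z=38.3): ¬steady=1−0.05=0.95, ¬downhill=1−0.38=0.62; AND[max(0, a+b−1)] → w = 0.57
R2 (z=40.0): flat=0.70, over=0.92; AND[max(0, a+b−1)] → w = 0.62
R3 (z=64.0): steady=0.05, ¬on_target=1−0.34=0.66, ¬downhill=1−0.38=0.62; AND[max(0, a+b−1)] → w = 0.00
R4 (z=33.6): on_target=0.34, ¬steady=1−0.05=0.95; AND[max(0, a+b−1)] → w = 0.29
Weighted average = (0.57·38.3 + 0.62·40.0 + 0.00·64.0 + 0.29·33.6) / (0.57 + 0.62 + 0.00 + 0.29)
  = 56.3750 / 1.4800 = 38.091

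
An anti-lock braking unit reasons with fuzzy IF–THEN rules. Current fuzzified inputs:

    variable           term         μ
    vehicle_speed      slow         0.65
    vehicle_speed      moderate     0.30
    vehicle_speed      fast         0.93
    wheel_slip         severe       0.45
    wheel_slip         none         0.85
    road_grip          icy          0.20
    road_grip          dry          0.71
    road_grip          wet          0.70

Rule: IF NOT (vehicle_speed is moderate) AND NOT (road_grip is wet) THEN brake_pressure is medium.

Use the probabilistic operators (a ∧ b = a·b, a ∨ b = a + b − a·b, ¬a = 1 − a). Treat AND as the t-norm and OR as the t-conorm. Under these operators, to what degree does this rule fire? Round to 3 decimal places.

firing strength: ¬moderate=1−0.30=0.70, ¬wet=1−0.70=0.30; AND[a·b] → w = 0.2100

0.210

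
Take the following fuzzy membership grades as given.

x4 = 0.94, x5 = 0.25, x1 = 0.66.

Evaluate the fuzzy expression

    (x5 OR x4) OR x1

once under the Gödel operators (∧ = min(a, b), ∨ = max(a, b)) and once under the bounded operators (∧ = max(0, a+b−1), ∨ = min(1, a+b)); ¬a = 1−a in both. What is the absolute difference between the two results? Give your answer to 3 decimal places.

0.060

Under Gödel:
  x5 OR x4 = max(a, b) on (0.25, 0.94) = 0.94
  (x5 OR x4) OR x1 = max(a, b) on (0.94, 0.66) = 0.94
  → value = 0.9400
Under bounded:
  x5 OR x4 = min(1, a+b) on (0.25, 0.94) = 1.00
  (x5 OR x4) OR x1 = min(1, a+b) on (1.00, 0.66) = 1.00
  → value = 1.0000
|0.9400 − 1.0000| = 0.060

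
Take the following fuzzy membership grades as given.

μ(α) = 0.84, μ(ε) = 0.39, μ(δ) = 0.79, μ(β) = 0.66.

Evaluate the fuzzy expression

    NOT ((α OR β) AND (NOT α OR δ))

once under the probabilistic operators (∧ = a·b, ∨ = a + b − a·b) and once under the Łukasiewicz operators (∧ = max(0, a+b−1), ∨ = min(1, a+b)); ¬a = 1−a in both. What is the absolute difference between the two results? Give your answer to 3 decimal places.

Under probabilistic:
  α OR β = a + b − a·b on (0.8400, 0.6600) = 0.9456
  NOT α = 1 − 0.8400 = 0.1600
  NOT α OR δ = a + b − a·b on (0.1600, 0.7900) = 0.8236
  (α OR β) AND (NOT α OR δ) = a·b on (0.9456, 0.8236) = 0.7788
  NOT ((α OR β) AND (NOT α OR δ)) = 1 − 0.7788 = 0.2212
  → value = 0.2212
Under Łukasiewicz:
  α OR β = min(1, a+b) on (0.84, 0.66) = 1.00
  NOT α = 1 − 0.84 = 0.16
  NOT α OR δ = min(1, a+b) on (0.16, 0.79) = 0.95
  (α OR β) AND (NOT α OR δ) = max(0, a+b−1) on (1.00, 0.95) = 0.95
  NOT ((α OR β) AND (NOT α OR δ)) = 1 − 0.95 = 0.05
  → value = 0.0500
|0.2212 − 0.0500| = 0.171

0.171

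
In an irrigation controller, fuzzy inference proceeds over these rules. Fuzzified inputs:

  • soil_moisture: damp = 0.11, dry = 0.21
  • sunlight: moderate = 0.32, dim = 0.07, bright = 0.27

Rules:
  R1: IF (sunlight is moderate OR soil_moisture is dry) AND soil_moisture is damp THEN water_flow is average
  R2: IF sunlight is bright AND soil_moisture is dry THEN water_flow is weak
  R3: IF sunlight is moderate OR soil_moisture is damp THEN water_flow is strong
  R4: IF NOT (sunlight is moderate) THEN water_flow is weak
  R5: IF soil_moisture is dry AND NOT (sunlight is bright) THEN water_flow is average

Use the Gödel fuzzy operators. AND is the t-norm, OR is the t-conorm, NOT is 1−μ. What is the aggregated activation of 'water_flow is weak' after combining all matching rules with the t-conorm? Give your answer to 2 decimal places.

R1: (moderate=0.32 OR dry=0.21) = 0.32; AND[min(a, b)] with damp=0.11 → w = 0.11
R2: bright=0.27, dry=0.21; AND[min(a, b)] → w = 0.21
R3: moderate=0.32, damp=0.11; OR[max(a, b)] → w = 0.32
R4: ¬moderate=1−0.32=0.68 → w = 0.68
R5: dry=0.21, ¬bright=1−0.27=0.73; AND[min(a, b)] → w = 0.21
Rules with consequent 'weak': {R2, R4} → strengths 0.21, 0.68
Aggregate via t-conorm [max(a, b)]: 0.68

0.68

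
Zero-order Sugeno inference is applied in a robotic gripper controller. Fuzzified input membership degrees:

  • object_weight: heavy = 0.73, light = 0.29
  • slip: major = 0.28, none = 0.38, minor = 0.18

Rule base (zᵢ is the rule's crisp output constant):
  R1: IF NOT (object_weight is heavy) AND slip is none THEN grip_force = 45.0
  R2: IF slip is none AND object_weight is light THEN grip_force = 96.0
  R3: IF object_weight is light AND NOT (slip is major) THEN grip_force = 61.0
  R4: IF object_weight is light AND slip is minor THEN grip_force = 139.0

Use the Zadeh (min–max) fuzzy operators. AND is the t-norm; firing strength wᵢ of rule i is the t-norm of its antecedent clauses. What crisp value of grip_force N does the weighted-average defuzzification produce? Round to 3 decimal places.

R1 (z=45.0): ¬heavy=1−0.73=0.27, none=0.38; AND[min(a, b)] → w = 0.27
R2 (z=96.0): none=0.38, light=0.29; AND[min(a, b)] → w = 0.29
R3 (z=61.0): light=0.29, ¬major=1−0.28=0.72; AND[min(a, b)] → w = 0.29
R4 (z=139.0): light=0.29, minor=0.18; AND[min(a, b)] → w = 0.18
Weighted average = (0.27·45.0 + 0.29·96.0 + 0.29·61.0 + 0.18·139.0) / (0.27 + 0.29 + 0.29 + 0.18)
  = 82.7000 / 1.0300 = 80.291

80.291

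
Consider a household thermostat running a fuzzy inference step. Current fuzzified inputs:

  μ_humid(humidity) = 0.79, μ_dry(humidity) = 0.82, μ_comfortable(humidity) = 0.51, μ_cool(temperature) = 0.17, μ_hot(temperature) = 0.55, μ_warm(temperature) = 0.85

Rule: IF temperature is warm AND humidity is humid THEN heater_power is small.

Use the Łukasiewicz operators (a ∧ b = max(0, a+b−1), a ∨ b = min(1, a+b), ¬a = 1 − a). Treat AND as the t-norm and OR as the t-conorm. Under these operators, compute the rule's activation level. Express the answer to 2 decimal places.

firing strength: warm=0.85, humid=0.79; AND[max(0, a+b−1)] → w = 0.64

0.64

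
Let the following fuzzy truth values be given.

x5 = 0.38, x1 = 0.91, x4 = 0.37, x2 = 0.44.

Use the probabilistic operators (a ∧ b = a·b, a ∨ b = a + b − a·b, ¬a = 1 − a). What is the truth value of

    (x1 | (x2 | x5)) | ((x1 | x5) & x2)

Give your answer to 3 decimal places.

x2 | x5 = a + b − a·b on (0.4400, 0.3800) = 0.6528
x1 | (x2 | x5) = a + b − a·b on (0.9100, 0.6528) = 0.9688
x1 | x5 = a + b − a·b on (0.9100, 0.3800) = 0.9442
(x1 | x5) & x2 = a·b on (0.9442, 0.4400) = 0.4154
(x1 | (x2 | x5)) | ((x1 | x5) & x2) = a + b − a·b on (0.9688, 0.4154) = 0.9817

0.982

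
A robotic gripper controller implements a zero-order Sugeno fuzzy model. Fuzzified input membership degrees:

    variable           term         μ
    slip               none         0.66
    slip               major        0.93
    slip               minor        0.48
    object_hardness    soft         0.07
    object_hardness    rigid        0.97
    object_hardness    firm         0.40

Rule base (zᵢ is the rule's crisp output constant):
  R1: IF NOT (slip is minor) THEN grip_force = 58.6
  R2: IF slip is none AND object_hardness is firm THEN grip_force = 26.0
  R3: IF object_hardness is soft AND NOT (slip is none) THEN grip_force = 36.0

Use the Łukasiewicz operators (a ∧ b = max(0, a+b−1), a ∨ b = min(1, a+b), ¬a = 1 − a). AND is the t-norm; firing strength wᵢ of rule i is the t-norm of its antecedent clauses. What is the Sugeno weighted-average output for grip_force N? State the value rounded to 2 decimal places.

R1 (z=58.6): ¬minor=1−0.48=0.52 → w = 0.52
R2 (z=26.0): none=0.66, firm=0.40; AND[max(0, a+b−1)] → w = 0.06
R3 (z=36.0): soft=0.07, ¬none=1−0.66=0.34; AND[max(0, a+b−1)] → w = 0.00
Weighted average = (0.52·58.6 + 0.06·26.0 + 0.00·36.0) / (0.52 + 0.06 + 0.00)
  = 32.0320 / 0.5800 = 55.23

55.23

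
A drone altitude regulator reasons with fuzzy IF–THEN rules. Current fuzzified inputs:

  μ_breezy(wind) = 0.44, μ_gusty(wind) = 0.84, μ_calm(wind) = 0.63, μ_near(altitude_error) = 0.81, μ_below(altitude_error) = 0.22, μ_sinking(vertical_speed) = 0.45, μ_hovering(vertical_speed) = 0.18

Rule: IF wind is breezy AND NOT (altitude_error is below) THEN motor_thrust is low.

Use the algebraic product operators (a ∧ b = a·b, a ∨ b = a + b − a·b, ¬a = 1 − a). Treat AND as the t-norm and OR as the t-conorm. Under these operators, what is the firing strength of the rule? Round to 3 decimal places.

0.343

firing strength: breezy=0.44, ¬below=1−0.22=0.78; AND[a·b] → w = 0.3432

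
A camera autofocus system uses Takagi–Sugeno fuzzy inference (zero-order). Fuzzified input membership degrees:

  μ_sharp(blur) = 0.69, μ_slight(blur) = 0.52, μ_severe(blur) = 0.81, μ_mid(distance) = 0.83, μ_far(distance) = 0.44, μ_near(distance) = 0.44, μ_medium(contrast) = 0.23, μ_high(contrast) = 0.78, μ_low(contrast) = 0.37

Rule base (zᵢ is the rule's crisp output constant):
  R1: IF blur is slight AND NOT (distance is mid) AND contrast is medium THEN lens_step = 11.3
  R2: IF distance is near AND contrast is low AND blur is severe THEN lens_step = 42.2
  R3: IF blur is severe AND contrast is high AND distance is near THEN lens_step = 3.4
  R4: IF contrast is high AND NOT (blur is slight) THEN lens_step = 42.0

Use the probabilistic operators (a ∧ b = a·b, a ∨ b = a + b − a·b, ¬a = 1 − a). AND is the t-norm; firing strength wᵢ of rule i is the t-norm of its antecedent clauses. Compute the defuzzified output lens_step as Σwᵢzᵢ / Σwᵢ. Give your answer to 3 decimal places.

R1 (z=11.3): slight=0.52, ¬mid=1−0.83=0.17, medium=0.23; AND[a·b] → w = 0.0203
R2 (z=42.2): near=0.44, low=0.37, severe=0.81; AND[a·b] → w = 0.1319
R3 (z=3.4): severe=0.81, high=0.78, near=0.44; AND[a·b] → w = 0.2780
R4 (z=42.0): high=0.78, ¬slight=1−0.52=0.48; AND[a·b] → w = 0.3744
Weighted average = (0.0203·11.3 + 0.1319·42.2 + 0.2780·3.4 + 0.3744·42.0) / (0.0203 + 0.1319 + 0.2780 + 0.3744)
  = 22.4646 / 0.8046 = 27.920

27.920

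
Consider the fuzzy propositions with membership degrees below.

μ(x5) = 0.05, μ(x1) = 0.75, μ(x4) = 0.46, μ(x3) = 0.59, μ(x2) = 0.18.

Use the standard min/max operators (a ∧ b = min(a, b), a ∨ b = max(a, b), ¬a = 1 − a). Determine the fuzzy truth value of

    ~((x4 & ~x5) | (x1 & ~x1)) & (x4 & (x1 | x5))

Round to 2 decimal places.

~x5 = 1 − 0.05 = 0.95
x4 & ~x5 = min(a, b) on (0.46, 0.95) = 0.46
~x1 = 1 − 0.75 = 0.25
x1 & ~x1 = min(a, b) on (0.75, 0.25) = 0.25
(x4 & ~x5) | (x1 & ~x1) = max(a, b) on (0.46, 0.25) = 0.46
~((x4 & ~x5) | (x1 & ~x1)) = 1 − 0.46 = 0.54
x1 | x5 = max(a, b) on (0.75, 0.05) = 0.75
x4 & (x1 | x5) = min(a, b) on (0.46, 0.75) = 0.46
~((x4 & ~x5) | (x1 & ~x1)) & (x4 & (x1 | x5)) = min(a, b) on (0.54, 0.46) = 0.46

0.46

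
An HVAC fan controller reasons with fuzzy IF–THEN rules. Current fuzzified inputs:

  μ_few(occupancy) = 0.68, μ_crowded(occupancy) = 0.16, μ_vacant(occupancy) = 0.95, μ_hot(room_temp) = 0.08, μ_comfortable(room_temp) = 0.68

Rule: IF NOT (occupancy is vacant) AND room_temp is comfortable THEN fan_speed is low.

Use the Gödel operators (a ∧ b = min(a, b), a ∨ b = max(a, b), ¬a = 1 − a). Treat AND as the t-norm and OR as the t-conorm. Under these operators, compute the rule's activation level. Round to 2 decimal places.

0.05

firing strength: ¬vacant=1−0.95=0.05, comfortable=0.68; AND[min(a, b)] → w = 0.05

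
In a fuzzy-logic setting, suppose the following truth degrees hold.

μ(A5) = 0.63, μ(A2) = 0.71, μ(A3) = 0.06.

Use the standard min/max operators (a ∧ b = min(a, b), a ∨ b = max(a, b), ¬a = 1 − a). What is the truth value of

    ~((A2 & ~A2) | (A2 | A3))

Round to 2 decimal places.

0.29

~A2 = 1 − 0.71 = 0.29
A2 & ~A2 = min(a, b) on (0.71, 0.29) = 0.29
A2 | A3 = max(a, b) on (0.71, 0.06) = 0.71
(A2 & ~A2) | (A2 | A3) = max(a, b) on (0.29, 0.71) = 0.71
~((A2 & ~A2) | (A2 | A3)) = 1 − 0.71 = 0.29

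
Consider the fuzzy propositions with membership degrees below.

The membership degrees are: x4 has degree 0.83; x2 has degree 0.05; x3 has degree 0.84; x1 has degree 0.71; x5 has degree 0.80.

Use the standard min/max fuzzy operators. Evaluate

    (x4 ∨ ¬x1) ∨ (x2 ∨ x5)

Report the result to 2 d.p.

¬x1 = 1 − 0.71 = 0.29
x4 ∨ ¬x1 = max(a, b) on (0.83, 0.29) = 0.83
x2 ∨ x5 = max(a, b) on (0.05, 0.80) = 0.80
(x4 ∨ ¬x1) ∨ (x2 ∨ x5) = max(a, b) on (0.83, 0.80) = 0.83

0.83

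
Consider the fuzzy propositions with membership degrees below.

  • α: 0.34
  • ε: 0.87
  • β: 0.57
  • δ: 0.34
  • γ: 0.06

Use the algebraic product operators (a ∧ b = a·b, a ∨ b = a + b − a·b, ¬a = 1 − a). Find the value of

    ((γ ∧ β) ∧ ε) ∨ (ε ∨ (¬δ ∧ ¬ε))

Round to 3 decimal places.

0.885

γ ∧ β = a·b on (0.0600, 0.5700) = 0.0342
(γ ∧ β) ∧ ε = a·b on (0.0342, 0.8700) = 0.0298
¬δ = 1 − 0.3400 = 0.6600
¬ε = 1 − 0.8700 = 0.1300
¬δ ∧ ¬ε = a·b on (0.6600, 0.1300) = 0.0858
ε ∨ (¬δ ∧ ¬ε) = a + b − a·b on (0.8700, 0.0858) = 0.8812
((γ ∧ β) ∧ ε) ∨ (ε ∨ (¬δ ∧ ¬ε)) = a + b − a·b on (0.0298, 0.8812) = 0.8847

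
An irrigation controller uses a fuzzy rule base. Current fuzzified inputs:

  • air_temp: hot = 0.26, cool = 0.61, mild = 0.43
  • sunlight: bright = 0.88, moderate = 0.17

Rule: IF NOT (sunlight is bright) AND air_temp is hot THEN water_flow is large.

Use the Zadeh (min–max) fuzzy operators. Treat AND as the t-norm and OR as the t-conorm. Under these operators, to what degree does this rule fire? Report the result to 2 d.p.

0.12

firing strength: ¬bright=1−0.88=0.12, hot=0.26; AND[min(a, b)] → w = 0.12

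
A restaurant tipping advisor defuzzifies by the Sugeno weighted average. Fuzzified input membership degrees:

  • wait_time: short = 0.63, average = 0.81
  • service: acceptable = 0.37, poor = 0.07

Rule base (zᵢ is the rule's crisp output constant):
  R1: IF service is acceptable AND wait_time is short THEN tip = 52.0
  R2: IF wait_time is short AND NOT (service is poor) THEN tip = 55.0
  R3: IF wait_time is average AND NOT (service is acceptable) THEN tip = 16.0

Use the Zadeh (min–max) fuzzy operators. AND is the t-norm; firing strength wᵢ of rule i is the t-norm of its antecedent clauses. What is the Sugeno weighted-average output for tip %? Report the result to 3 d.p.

39.245

R1 (z=52.0): acceptable=0.37, short=0.63; AND[min(a, b)] → w = 0.37
R2 (z=55.0): short=0.63, ¬poor=1−0.07=0.93; AND[min(a, b)] → w = 0.63
R3 (z=16.0): average=0.81, ¬acceptable=1−0.37=0.63; AND[min(a, b)] → w = 0.63
Weighted average = (0.37·52.0 + 0.63·55.0 + 0.63·16.0) / (0.37 + 0.63 + 0.63)
  = 63.9700 / 1.6300 = 39.245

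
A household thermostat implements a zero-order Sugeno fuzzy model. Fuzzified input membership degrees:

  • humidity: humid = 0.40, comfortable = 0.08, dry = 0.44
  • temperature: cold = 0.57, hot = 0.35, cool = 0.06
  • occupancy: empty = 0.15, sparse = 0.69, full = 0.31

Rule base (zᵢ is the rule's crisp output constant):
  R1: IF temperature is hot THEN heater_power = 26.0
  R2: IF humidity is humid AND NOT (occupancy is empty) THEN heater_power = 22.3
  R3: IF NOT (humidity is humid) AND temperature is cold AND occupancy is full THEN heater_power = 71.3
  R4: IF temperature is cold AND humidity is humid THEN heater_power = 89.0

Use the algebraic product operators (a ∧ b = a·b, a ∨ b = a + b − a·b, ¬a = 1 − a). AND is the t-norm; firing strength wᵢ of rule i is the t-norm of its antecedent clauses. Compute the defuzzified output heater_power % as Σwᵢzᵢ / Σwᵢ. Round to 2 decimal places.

43.49

R1 (z=26.0): hot=0.35 → w = 0.3500
R2 (z=22.3): humid=0.40, ¬empty=1−0.15=0.85; AND[a·b] → w = 0.3400
R3 (z=71.3): ¬humid=1−0.40=0.60, cold=0.57, full=0.31; AND[a·b] → w = 0.1060
R4 (z=89.0): cold=0.57, humid=0.40; AND[a·b] → w = 0.2280
Weighted average = (0.3500·26.0 + 0.3400·22.3 + 0.1060·71.3 + 0.2280·89.0) / (0.3500 + 0.3400 + 0.1060 + 0.2280)
  = 44.5332 / 1.0240 = 43.49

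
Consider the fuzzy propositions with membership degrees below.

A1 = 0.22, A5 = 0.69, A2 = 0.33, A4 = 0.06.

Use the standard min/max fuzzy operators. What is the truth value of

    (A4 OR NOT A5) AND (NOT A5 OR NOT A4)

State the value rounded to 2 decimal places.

NOT A5 = 1 − 0.69 = 0.31
A4 OR NOT A5 = max(a, b) on (0.06, 0.31) = 0.31
NOT A5 = 1 − 0.69 = 0.31
NOT A4 = 1 − 0.06 = 0.94
NOT A5 OR NOT A4 = max(a, b) on (0.31, 0.94) = 0.94
(A4 OR NOT A5) AND (NOT A5 OR NOT A4) = min(a, b) on (0.31, 0.94) = 0.31

0.31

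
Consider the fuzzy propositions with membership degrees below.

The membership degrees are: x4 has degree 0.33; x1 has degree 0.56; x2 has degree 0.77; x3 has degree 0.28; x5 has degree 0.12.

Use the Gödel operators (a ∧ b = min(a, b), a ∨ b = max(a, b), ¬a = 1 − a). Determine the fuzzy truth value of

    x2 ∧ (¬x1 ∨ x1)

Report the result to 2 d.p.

0.56

¬x1 = 1 − 0.56 = 0.44
¬x1 ∨ x1 = max(a, b) on (0.44, 0.56) = 0.56
x2 ∧ (¬x1 ∨ x1) = min(a, b) on (0.77, 0.56) = 0.56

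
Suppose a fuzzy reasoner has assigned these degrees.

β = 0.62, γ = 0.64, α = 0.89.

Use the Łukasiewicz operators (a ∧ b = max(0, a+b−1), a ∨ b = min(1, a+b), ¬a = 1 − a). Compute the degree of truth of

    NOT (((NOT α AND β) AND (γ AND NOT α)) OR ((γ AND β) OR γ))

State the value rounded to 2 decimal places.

0.10

NOT α = 1 − 0.89 = 0.11
NOT α AND β = max(0, a+b−1) on (0.11, 0.62) = 0.00
NOT α = 1 − 0.89 = 0.11
γ AND NOT α = max(0, a+b−1) on (0.64, 0.11) = 0.00
(NOT α AND β) AND (γ AND NOT α) = max(0, a+b−1) on (0.00, 0.00) = 0.00
γ AND β = max(0, a+b−1) on (0.64, 0.62) = 0.26
(γ AND β) OR γ = min(1, a+b) on (0.26, 0.64) = 0.90
((NOT α AND β) AND (γ AND NOT α)) OR ((γ AND β) OR γ) = min(1, a+b) on (0.00, 0.90) = 0.90
NOT (((NOT α AND β) AND (γ AND NOT α)) OR ((γ AND β) OR γ)) = 1 − 0.90 = 0.10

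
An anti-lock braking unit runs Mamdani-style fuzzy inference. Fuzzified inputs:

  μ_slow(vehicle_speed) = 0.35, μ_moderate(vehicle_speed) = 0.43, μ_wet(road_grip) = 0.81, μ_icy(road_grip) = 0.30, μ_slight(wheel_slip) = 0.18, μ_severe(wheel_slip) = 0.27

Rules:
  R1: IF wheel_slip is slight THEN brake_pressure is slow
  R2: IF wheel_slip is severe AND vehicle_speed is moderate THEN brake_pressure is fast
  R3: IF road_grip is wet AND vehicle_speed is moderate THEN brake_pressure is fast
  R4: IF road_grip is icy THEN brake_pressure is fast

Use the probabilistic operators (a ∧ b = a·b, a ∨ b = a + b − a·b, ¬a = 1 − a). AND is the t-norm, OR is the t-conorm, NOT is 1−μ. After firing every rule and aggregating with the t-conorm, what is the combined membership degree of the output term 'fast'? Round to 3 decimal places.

0.597

R1: slight=0.18 → w = 0.1800
R2: severe=0.27, moderate=0.43; AND[a·b] → w = 0.1161
R3: wet=0.81, moderate=0.43; AND[a·b] → w = 0.3483
R4: icy=0.30 → w = 0.3000
Rules with consequent 'fast': {R2, R3, R4} → strengths 0.1161, 0.3483, 0.3000
Aggregate via t-conorm [a + b − a·b]: 0.5968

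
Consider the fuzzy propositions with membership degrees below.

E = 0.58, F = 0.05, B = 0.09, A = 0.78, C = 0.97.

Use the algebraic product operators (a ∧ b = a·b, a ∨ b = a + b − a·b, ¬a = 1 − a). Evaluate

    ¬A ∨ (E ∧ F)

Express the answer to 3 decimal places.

¬A = 1 − 0.7800 = 0.2200
E ∧ F = a·b on (0.5800, 0.0500) = 0.0290
¬A ∨ (E ∧ F) = a + b − a·b on (0.2200, 0.0290) = 0.2426

0.243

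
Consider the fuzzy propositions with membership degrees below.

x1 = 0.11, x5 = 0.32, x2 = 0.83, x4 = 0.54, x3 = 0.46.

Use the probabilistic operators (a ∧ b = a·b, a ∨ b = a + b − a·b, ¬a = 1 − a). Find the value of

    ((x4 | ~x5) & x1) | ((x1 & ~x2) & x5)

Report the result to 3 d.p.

~x5 = 1 − 0.3200 = 0.6800
x4 | ~x5 = a + b − a·b on (0.5400, 0.6800) = 0.8528
(x4 | ~x5) & x1 = a·b on (0.8528, 0.1100) = 0.0938
~x2 = 1 − 0.8300 = 0.1700
x1 & ~x2 = a·b on (0.1100, 0.1700) = 0.0187
(x1 & ~x2) & x5 = a·b on (0.0187, 0.3200) = 0.0060
((x4 | ~x5) & x1) | ((x1 & ~x2) & x5) = a + b − a·b on (0.0938, 0.0060) = 0.0992

0.099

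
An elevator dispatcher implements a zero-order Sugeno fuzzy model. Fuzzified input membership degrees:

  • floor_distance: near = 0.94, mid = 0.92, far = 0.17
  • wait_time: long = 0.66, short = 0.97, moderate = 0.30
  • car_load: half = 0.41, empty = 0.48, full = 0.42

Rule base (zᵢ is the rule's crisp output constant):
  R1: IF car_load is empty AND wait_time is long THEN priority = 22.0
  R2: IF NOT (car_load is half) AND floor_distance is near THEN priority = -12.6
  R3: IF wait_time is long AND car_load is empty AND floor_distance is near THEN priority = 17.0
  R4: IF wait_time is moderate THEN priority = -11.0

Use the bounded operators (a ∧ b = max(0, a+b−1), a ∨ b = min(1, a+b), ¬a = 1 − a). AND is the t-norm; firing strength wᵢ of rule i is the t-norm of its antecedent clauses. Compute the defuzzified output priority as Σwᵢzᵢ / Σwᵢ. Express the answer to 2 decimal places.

R1 (z=22.0): empty=0.48, long=0.66; AND[max(0, a+b−1)] → w = 0.14
R2 (z=-12.6): ¬half=1−0.41=0.59, near=0.94; AND[max(0, a+b−1)] → w = 0.53
R3 (z=17.0): long=0.66, empty=0.48, near=0.94; AND[max(0, a+b−1)] → w = 0.08
R4 (z=-11.0): moderate=0.30 → w = 0.30
Weighted average = (0.14·22.0 + 0.53·-12.6 + 0.08·17.0 + 0.30·-11.0) / (0.14 + 0.53 + 0.08 + 0.30)
  = -5.5380 / 1.0500 = -5.27

-5.27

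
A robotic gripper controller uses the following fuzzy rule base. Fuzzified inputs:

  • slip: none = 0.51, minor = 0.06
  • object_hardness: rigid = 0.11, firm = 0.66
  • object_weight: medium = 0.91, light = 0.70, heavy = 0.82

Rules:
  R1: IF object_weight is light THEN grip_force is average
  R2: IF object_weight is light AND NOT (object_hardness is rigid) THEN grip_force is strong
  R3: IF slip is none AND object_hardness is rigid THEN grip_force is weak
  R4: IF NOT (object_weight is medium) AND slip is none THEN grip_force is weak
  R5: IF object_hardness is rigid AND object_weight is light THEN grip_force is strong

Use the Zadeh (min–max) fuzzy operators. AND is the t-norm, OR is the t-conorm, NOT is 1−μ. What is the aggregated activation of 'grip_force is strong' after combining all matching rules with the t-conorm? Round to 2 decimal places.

0.70

R1: light=0.70 → w = 0.70
R2: light=0.70, ¬rigid=1−0.11=0.89; AND[min(a, b)] → w = 0.70
R3: none=0.51, rigid=0.11; AND[min(a, b)] → w = 0.11
R4: ¬medium=1−0.91=0.09, none=0.51; AND[min(a, b)] → w = 0.09
R5: rigid=0.11, light=0.70; AND[min(a, b)] → w = 0.11
Rules with consequent 'strong': {R2, R5} → strengths 0.70, 0.11
Aggregate via t-conorm [max(a, b)]: 0.70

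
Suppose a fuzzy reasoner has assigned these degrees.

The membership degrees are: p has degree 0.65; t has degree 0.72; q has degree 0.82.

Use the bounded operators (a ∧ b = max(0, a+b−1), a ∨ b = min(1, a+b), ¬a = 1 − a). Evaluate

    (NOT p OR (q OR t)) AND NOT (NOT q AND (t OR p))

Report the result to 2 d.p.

0.82

NOT p = 1 − 0.65 = 0.35
q OR t = min(1, a+b) on (0.82, 0.72) = 1.00
NOT p OR (q OR t) = min(1, a+b) on (0.35, 1.00) = 1.00
NOT q = 1 − 0.82 = 0.18
t OR p = min(1, a+b) on (0.72, 0.65) = 1.00
NOT q AND (t OR p) = max(0, a+b−1) on (0.18, 1.00) = 0.18
NOT (NOT q AND (t OR p)) = 1 − 0.18 = 0.82
(NOT p OR (q OR t)) AND NOT (NOT q AND (t OR p)) = max(0, a+b−1) on (1.00, 0.82) = 0.82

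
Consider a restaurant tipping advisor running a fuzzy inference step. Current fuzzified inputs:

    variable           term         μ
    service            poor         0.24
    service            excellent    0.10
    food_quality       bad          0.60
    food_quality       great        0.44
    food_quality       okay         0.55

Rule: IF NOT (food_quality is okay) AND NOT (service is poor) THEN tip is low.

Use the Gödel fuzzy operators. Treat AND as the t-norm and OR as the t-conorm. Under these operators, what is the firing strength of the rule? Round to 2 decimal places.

firing strength: ¬okay=1−0.55=0.45, ¬poor=1−0.24=0.76; AND[min(a, b)] → w = 0.45

0.45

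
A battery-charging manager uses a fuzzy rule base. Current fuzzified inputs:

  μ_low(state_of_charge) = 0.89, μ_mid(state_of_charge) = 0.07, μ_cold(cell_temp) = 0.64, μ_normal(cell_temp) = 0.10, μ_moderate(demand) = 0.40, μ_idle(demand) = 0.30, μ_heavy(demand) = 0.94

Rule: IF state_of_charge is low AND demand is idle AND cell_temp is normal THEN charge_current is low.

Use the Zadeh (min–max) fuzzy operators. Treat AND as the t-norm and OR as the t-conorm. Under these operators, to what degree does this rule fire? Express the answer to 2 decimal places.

firing strength: low=0.89, idle=0.30, normal=0.10; AND[min(a, b)] → w = 0.10

0.10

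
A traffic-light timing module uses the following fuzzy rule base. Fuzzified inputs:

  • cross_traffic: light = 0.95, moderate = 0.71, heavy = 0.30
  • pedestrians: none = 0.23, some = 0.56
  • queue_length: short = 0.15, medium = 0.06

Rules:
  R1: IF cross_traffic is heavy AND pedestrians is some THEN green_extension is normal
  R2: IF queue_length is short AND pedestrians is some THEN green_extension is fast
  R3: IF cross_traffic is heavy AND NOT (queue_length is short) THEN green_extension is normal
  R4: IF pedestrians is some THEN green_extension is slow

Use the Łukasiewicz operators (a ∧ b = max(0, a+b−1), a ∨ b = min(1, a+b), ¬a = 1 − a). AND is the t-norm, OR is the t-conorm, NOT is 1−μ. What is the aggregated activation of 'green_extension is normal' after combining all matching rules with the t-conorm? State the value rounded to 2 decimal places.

R1: heavy=0.30, some=0.56; AND[max(0, a+b−1)] → w = 0.00
R2: short=0.15, some=0.56; AND[max(0, a+b−1)] → w = 0.00
R3: heavy=0.30, ¬short=1−0.15=0.85; AND[max(0, a+b−1)] → w = 0.15
R4: some=0.56 → w = 0.56
Rules with consequent 'normal': {R1, R3} → strengths 0.00, 0.15
Aggregate via t-conorm [min(1, a+b)]: 0.15

0.15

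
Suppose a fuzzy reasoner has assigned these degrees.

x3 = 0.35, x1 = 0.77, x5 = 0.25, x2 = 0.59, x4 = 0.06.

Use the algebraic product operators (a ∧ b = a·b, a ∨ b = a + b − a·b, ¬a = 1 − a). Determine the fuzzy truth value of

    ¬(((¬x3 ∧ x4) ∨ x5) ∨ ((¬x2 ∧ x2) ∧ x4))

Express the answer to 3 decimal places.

¬x3 = 1 − 0.3500 = 0.6500
¬x3 ∧ x4 = a·b on (0.6500, 0.0600) = 0.0390
(¬x3 ∧ x4) ∨ x5 = a + b − a·b on (0.0390, 0.2500) = 0.2792
¬x2 = 1 − 0.5900 = 0.4100
¬x2 ∧ x2 = a·b on (0.4100, 0.5900) = 0.2419
(¬x2 ∧ x2) ∧ x4 = a·b on (0.2419, 0.0600) = 0.0145
((¬x3 ∧ x4) ∨ x5) ∨ ((¬x2 ∧ x2) ∧ x4) = a + b − a·b on (0.2792, 0.0145) = 0.2897
¬(((¬x3 ∧ x4) ∨ x5) ∨ ((¬x2 ∧ x2) ∧ x4)) = 1 − 0.2897 = 0.7103

0.710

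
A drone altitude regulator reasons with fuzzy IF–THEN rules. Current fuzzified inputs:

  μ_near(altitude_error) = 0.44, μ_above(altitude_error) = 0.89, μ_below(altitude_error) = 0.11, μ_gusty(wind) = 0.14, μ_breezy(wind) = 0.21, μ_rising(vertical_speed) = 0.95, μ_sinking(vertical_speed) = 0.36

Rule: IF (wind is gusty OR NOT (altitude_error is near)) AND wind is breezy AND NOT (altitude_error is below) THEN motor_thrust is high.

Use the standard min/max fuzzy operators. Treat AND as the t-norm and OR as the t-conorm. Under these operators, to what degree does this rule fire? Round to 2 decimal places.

0.21

firing strength: (gusty=0.14 OR ¬near=1−0.44=0.56) = 0.56; AND[min(a, b)] with breezy=0.21, ¬below=1−0.11=0.89 → w = 0.21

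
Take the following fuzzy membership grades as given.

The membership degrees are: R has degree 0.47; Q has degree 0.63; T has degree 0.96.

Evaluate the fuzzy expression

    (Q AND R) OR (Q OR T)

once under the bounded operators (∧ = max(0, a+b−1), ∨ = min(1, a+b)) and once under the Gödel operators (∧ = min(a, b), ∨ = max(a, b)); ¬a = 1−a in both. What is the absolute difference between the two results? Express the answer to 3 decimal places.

0.040

Under bounded:
  Q AND R = max(0, a+b−1) on (0.63, 0.47) = 0.10
  Q OR T = min(1, a+b) on (0.63, 0.96) = 1.00
  (Q AND R) OR (Q OR T) = min(1, a+b) on (0.10, 1.00) = 1.00
  → value = 1.0000
Under Gödel:
  Q AND R = min(a, b) on (0.63, 0.47) = 0.47
  Q OR T = max(a, b) on (0.63, 0.96) = 0.96
  (Q AND R) OR (Q OR T) = max(a, b) on (0.47, 0.96) = 0.96
  → value = 0.9600
|1.0000 − 0.9600| = 0.040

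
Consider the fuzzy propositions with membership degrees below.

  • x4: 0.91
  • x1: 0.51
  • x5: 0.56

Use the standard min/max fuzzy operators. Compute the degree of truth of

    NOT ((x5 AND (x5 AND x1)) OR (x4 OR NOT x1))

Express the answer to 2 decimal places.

x5 AND x1 = min(a, b) on (0.56, 0.51) = 0.51
x5 AND (x5 AND x1) = min(a, b) on (0.56, 0.51) = 0.51
NOT x1 = 1 − 0.51 = 0.49
x4 OR NOT x1 = max(a, b) on (0.91, 0.49) = 0.91
(x5 AND (x5 AND x1)) OR (x4 OR NOT x1) = max(a, b) on (0.51, 0.91) = 0.91
NOT ((x5 AND (x5 AND x1)) OR (x4 OR NOT x1)) = 1 − 0.91 = 0.09

0.09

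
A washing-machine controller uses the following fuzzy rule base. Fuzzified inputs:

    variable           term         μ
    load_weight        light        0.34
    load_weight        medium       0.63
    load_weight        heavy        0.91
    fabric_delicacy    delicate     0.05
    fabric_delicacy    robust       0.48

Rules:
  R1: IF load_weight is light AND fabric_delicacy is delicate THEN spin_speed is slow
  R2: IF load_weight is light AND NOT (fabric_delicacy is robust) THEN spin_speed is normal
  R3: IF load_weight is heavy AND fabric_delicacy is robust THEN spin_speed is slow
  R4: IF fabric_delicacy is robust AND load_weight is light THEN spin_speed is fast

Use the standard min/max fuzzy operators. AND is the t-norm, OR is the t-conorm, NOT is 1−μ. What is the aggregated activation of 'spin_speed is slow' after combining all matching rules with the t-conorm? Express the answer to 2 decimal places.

R1: light=0.34, delicate=0.05; AND[min(a, b)] → w = 0.05
R2: light=0.34, ¬robust=1−0.48=0.52; AND[min(a, b)] → w = 0.34
R3: heavy=0.91, robust=0.48; AND[min(a, b)] → w = 0.48
R4: robust=0.48, light=0.34; AND[min(a, b)] → w = 0.34
Rules with consequent 'slow': {R1, R3} → strengths 0.05, 0.48
Aggregate via t-conorm [max(a, b)]: 0.48

0.48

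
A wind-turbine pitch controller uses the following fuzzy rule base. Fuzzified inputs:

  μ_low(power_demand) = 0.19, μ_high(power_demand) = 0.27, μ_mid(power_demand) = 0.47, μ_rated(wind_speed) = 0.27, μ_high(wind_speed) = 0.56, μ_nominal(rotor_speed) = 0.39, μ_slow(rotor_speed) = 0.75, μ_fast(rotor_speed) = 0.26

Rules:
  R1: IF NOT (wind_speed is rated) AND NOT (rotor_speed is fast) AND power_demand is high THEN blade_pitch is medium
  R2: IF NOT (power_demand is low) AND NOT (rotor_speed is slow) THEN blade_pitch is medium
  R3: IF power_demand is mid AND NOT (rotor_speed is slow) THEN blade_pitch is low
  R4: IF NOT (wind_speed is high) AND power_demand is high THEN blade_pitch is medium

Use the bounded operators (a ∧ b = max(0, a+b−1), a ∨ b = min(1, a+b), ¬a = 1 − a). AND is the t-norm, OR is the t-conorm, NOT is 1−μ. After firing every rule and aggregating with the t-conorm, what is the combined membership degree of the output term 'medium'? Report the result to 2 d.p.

0.06

R1: ¬rated=1−0.27=0.73, ¬fast=1−0.26=0.74, high=0.27; AND[max(0, a+b−1)] → w = 0.00
R2: ¬low=1−0.19=0.81, ¬slow=1−0.75=0.25; AND[max(0, a+b−1)] → w = 0.06
R3: mid=0.47, ¬slow=1−0.75=0.25; AND[max(0, a+b−1)] → w = 0.00
R4: ¬high=1−0.56=0.44, high=0.27; AND[max(0, a+b−1)] → w = 0.00
Rules with consequent 'medium': {R1, R2, R4} → strengths 0.00, 0.06, 0.00
Aggregate via t-conorm [min(1, a+b)]: 0.06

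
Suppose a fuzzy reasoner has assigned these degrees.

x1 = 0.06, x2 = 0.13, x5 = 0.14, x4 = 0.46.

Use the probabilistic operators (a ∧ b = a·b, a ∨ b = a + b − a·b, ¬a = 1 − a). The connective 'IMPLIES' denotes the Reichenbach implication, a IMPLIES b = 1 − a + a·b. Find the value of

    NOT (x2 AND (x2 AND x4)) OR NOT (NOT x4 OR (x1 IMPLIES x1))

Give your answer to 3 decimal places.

x2 AND x4 = a·b on (0.1300, 0.4600) = 0.0598
x2 AND (x2 AND x4) = a·b on (0.1300, 0.0598) = 0.0078
NOT (x2 AND (x2 AND x4)) = 1 − 0.0078 = 0.9922
NOT x4 = 1 − 0.4600 = 0.5400
x1 IMPLIES x1  [Reichenbach: 1 − a + a·b] with a=0.0600, b=0.0600 → 0.9436
NOT x4 OR (x1 IMPLIES x1) = a + b − a·b on (0.5400, 0.9436) = 0.9741
NOT (NOT x4 OR (x1 IMPLIES x1)) = 1 − 0.9741 = 0.0259
NOT (x2 AND (x2 AND x4)) OR NOT (NOT x4 OR (x1 IMPLIES x1)) = a + b − a·b on (0.9922, 0.0259) = 0.9924

0.992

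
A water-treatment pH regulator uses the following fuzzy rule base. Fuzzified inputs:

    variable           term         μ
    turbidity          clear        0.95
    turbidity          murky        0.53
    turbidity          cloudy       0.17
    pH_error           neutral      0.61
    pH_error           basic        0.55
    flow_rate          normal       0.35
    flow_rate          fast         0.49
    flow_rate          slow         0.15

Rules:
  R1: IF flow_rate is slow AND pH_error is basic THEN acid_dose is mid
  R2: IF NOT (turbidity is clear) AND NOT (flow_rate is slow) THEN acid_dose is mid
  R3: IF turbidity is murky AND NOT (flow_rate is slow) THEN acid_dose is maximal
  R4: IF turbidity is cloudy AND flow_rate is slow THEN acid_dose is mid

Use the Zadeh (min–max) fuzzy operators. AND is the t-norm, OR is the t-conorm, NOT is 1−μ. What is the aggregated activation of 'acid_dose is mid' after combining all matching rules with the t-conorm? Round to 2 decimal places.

R1: slow=0.15, basic=0.55; AND[min(a, b)] → w = 0.15
R2: ¬clear=1−0.95=0.05, ¬slow=1−0.15=0.85; AND[min(a, b)] → w = 0.05
R3: murky=0.53, ¬slow=1−0.15=0.85; AND[min(a, b)] → w = 0.53
R4: cloudy=0.17, slow=0.15; AND[min(a, b)] → w = 0.15
Rules with consequent 'mid': {R1, R2, R4} → strengths 0.15, 0.05, 0.15
Aggregate via t-conorm [max(a, b)]: 0.15

0.15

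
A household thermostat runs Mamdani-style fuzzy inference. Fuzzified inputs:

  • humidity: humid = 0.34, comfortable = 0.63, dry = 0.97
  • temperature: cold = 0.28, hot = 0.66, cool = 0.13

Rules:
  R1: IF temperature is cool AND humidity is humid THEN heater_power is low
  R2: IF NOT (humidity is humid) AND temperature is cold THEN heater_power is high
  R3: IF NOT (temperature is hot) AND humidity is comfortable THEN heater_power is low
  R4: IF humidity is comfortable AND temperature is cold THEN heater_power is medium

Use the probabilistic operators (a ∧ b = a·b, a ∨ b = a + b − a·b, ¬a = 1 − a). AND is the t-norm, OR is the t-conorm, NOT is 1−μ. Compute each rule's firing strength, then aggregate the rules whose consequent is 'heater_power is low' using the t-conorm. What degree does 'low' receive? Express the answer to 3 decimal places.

0.249

R1: cool=0.13, humid=0.34; AND[a·b] → w = 0.0442
R2: ¬humid=1−0.34=0.66, cold=0.28; AND[a·b] → w = 0.1848
R3: ¬hot=1−0.66=0.34, comfortable=0.63; AND[a·b] → w = 0.2142
R4: comfortable=0.63, cold=0.28; AND[a·b] → w = 0.1764
Rules with consequent 'low': {R1, R3} → strengths 0.0442, 0.2142
Aggregate via t-conorm [a + b − a·b]: 0.2489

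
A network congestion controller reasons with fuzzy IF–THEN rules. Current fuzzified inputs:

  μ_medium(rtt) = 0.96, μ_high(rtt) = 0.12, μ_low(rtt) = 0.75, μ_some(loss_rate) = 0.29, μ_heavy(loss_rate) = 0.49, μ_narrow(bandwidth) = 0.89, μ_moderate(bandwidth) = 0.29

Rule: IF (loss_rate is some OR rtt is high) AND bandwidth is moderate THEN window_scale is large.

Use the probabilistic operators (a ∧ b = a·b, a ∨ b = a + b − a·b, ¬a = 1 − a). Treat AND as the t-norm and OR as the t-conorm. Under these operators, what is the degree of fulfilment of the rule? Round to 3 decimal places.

0.109

firing strength: (some=0.29 OR high=0.12) = 0.3752; AND[a·b] with moderate=0.29 → w = 0.1088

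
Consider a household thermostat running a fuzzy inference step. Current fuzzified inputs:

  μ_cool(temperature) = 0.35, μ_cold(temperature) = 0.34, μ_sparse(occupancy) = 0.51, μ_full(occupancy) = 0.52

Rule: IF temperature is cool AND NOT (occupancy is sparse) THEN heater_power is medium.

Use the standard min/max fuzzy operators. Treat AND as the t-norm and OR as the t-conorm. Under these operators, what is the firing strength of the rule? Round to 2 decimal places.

0.35

firing strength: cool=0.35, ¬sparse=1−0.51=0.49; AND[min(a, b)] → w = 0.35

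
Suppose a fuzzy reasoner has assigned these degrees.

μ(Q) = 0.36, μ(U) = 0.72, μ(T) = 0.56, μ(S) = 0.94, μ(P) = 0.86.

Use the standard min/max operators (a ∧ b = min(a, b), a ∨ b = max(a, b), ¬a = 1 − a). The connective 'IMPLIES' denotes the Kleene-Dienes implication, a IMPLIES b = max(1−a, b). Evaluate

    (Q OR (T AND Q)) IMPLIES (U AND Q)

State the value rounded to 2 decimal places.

0.64

T AND Q = min(a, b) on (0.56, 0.36) = 0.36
Q OR (T AND Q) = max(a, b) on (0.36, 0.36) = 0.36
U AND Q = min(a, b) on (0.72, 0.36) = 0.36
(Q OR (T AND Q)) IMPLIES (U AND Q)  [Kleene-Dienes: max(1−a, b)] with a=0.36, b=0.36 → 0.64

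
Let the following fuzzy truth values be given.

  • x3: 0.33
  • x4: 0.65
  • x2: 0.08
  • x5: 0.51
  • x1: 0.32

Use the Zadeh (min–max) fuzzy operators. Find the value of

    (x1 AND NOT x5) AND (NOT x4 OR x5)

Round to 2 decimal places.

NOT x5 = 1 − 0.51 = 0.49
x1 AND NOT x5 = min(a, b) on (0.32, 0.49) = 0.32
NOT x4 = 1 − 0.65 = 0.35
NOT x4 OR x5 = max(a, b) on (0.35, 0.51) = 0.51
(x1 AND NOT x5) AND (NOT x4 OR x5) = min(a, b) on (0.32, 0.51) = 0.32

0.32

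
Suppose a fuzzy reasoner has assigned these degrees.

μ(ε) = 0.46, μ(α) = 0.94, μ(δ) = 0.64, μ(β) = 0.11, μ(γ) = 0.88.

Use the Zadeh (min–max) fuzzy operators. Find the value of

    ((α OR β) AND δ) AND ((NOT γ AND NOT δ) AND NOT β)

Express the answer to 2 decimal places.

0.12

α OR β = max(a, b) on (0.94, 0.11) = 0.94
(α OR β) AND δ = min(a, b) on (0.94, 0.64) = 0.64
NOT γ = 1 − 0.88 = 0.12
NOT δ = 1 − 0.64 = 0.36
NOT γ AND NOT δ = min(a, b) on (0.12, 0.36) = 0.12
NOT β = 1 − 0.11 = 0.89
(NOT γ AND NOT δ) AND NOT β = min(a, b) on (0.12, 0.89) = 0.12
((α OR β) AND δ) AND ((NOT γ AND NOT δ) AND NOT β) = min(a, b) on (0.64, 0.12) = 0.12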